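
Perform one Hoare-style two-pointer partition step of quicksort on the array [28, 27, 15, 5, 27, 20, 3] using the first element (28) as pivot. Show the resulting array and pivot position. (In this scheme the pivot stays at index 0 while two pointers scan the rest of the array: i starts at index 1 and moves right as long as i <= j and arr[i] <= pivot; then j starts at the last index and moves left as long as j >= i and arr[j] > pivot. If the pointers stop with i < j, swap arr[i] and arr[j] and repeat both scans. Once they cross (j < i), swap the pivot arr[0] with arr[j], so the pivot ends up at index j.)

Hoare-style two-pointer partition with pivot = 28:

Initial array: [28, 27, 15, 5, 27, 20, 3]

Pointers start at i = 1, j = 6.
i ends at 7, j ends at 6: the pointers have crossed (j < i), so scanning stops.

Swap pivot arr[0] with arr[6] to place pivot at position 6: [3, 27, 15, 5, 27, 20, 28]
Pivot position: 6

After partitioning with pivot 28, the array becomes [3, 27, 15, 5, 27, 20, 28]. The pivot is placed at index 6. All elements to the left of the pivot are <= 28, and all elements to the right are > 28.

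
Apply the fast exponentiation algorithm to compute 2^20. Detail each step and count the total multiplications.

Computing 2^20 by squaring (build up from 2^1; each line after the first costs one multiplication):

2^1 = 2
2^2 = (2^1)^2 = 2^2 = 4
2^4 = (2^2)^2 = 4^2 = 16
2^5 = 2 * 2^4 = 2 * 16 = 32
2^10 = (2^5)^2 = 32^2 = 1024
2^20 = (2^10)^2 = 1024^2 = 1048576

Result: 1048576
Multiplications needed: 5 (5 lines after 2^1)

2^20 = 1048576. Using exponentiation by squaring, this requires 5 multiplications. The key idea: if the exponent is even, square the half-power; if odd, multiply by the base once.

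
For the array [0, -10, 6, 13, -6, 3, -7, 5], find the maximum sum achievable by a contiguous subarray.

Using Kadane's algorithm on [0, -10, 6, 13, -6, 3, -7, 5]:

Scanning through the array:
Position 1 (value -10): max_ending_here = -10, max_so_far = 0
Position 2 (value 6): max_ending_here = 6, max_so_far = 6
Position 3 (value 13): max_ending_here = 19, max_so_far = 19
Position 4 (value -6): max_ending_here = 13, max_so_far = 19
Position 5 (value 3): max_ending_here = 16, max_so_far = 19
Position 6 (value -7): max_ending_here = 9, max_so_far = 19
Position 7 (value 5): max_ending_here = 14, max_so_far = 19

Maximum subarray: [6, 13]
Maximum sum: 19

The maximum subarray is [6, 13] with sum 19. This subarray runs from index 2 to index 3.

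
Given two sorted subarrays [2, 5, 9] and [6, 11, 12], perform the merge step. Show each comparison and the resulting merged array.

Merging process:

Compare 2 vs 6: take 2 from left. Merged: [2]
Compare 5 vs 6: take 5 from left. Merged: [2, 5]
Compare 9 vs 6: take 6 from right. Merged: [2, 5, 6]
Compare 9 vs 11: take 9 from left. Merged: [2, 5, 6, 9]
Append remaining from right: [11, 12]. Merged: [2, 5, 6, 9, 11, 12]

Final merged array: [2, 5, 6, 9, 11, 12]
Total comparisons: 4

The merged array is [2, 5, 6, 9, 11, 12], requiring 4 comparisons. The merge step runs in O(n) time where n is the total number of elements.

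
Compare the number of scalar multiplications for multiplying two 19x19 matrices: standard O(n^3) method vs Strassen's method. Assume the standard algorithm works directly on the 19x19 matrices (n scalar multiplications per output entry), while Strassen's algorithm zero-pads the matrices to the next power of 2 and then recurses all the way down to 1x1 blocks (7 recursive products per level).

Matrix multiplication for 19x19 matrices:

Strassen's algorithm requires power-of-2 dimensions. Pad 19x19 to 32x32 (next power of 2).

Standard algorithm: 19^3 = 6859 multiplications
Strassen's algorithm: 7^(log2(32)) = 7^5 = 16807 multiplications
Difference: 6859 - 16807 = -9948 (Strassen uses MORE here due to padding overhead — for small or just-over-power-of-2 n, padding can outweigh the per-level savings)

Standard: 6859 multiplications (19^3). Strassen: 16807 multiplications (7^5, after padding to 32x32). Strassen reduces 8 recursive multiplications to 7 at each level.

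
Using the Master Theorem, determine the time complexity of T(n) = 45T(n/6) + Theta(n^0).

Master Theorem for T(n) = 45T(n/6) + O(n^0):

a = 45, b = 6, c = 0
log_b(a) = log_6(45) = 2.1245

Case 1: c = 0 < log_6(45) = 2.1245
T(n) = O(n^(log_6 45))

For T(n) = 45T(n/6) + O(n^0): log_6(45) = 2.1245. This is Case 1 of the Master Theorem (c < log_b(a), work dominated by leaves), giving O(n^(log_6 45)).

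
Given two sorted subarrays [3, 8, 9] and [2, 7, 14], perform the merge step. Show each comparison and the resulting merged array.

Merging process:

Compare 3 vs 2: take 2 from right. Merged: [2]
Compare 3 vs 7: take 3 from left. Merged: [2, 3]
Compare 8 vs 7: take 7 from right. Merged: [2, 3, 7]
Compare 8 vs 14: take 8 from left. Merged: [2, 3, 7, 8]
Compare 9 vs 14: take 9 from left. Merged: [2, 3, 7, 8, 9]
Append remaining from right: [14]. Merged: [2, 3, 7, 8, 9, 14]

Final merged array: [2, 3, 7, 8, 9, 14]
Total comparisons: 5

The merged array is [2, 3, 7, 8, 9, 14], requiring 5 comparisons. The merge step runs in O(n) time where n is the total number of elements.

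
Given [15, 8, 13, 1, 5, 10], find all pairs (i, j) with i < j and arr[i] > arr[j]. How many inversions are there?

Finding inversions in [15, 8, 13, 1, 5, 10]:

(0, 1): arr[0]=15 > arr[1]=8
(0, 2): arr[0]=15 > arr[2]=13
(0, 3): arr[0]=15 > arr[3]=1
(0, 4): arr[0]=15 > arr[4]=5
(0, 5): arr[0]=15 > arr[5]=10
(1, 3): arr[1]=8 > arr[3]=1
(1, 4): arr[1]=8 > arr[4]=5
(2, 3): arr[2]=13 > arr[3]=1
(2, 4): arr[2]=13 > arr[4]=5
(2, 5): arr[2]=13 > arr[5]=10

Total inversions: 10

The array has 10 inversion(s): (0,1), (0,2), (0,3), (0,4), (0,5), (1,3), (1,4), (2,3), (2,4), (2,5). Each pair (i,j) satisfies i < j and arr[i] > arr[j].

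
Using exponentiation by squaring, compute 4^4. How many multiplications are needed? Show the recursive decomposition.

Computing 4^4 by squaring (build up from 4^1; each line after the first costs one multiplication):

4^1 = 4
4^2 = (4^1)^2 = 4^2 = 16
4^4 = (4^2)^2 = 16^2 = 256

Result: 256
Multiplications needed: 2 (2 lines after 4^1)

4^4 = 256. Using exponentiation by squaring, this requires 2 multiplications. The key idea: if the exponent is even, square the half-power; if odd, multiply by the base once.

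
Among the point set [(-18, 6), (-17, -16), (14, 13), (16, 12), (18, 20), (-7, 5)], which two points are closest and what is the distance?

Computing all pairwise distances among 6 points:

d((-18, 6), (-17, -16)) = 22.0227
d((-18, 6), (14, 13)) = 32.7567
d((-18, 6), (16, 12)) = 34.5254
d((-18, 6), (18, 20)) = 38.6264
d((-18, 6), (-7, 5)) = 11.0454
d((-17, -16), (14, 13)) = 42.45
d((-17, -16), (16, 12)) = 43.2782
d((-17, -16), (18, 20)) = 50.2096
d((-17, -16), (-7, 5)) = 23.2594
d((14, 13), (16, 12)) = 2.2361 <-- minimum
d((14, 13), (18, 20)) = 8.0623
d((14, 13), (-7, 5)) = 22.4722
d((16, 12), (18, 20)) = 8.2462
d((16, 12), (-7, 5)) = 24.0416
d((18, 20), (-7, 5)) = 29.1548

Closest pair: (14, 13) and (16, 12) with distance 2.2361

The closest pair is (14, 13) and (16, 12) with Euclidean distance 2.2361. For 6 points, brute-force pairwise comparison is shown above. For large n, the divide-and-conquer algorithm (sort by x, recurse on halves, check the dividing strip) achieves O(n log n).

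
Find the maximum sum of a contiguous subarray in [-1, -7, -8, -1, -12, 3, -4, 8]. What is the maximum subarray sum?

Using Kadane's algorithm on [-1, -7, -8, -1, -12, 3, -4, 8]:

Scanning through the array:
Position 1 (value -7): max_ending_here = -7, max_so_far = -1
Position 2 (value -8): max_ending_here = -8, max_so_far = -1
Position 3 (value -1): max_ending_here = -1, max_so_far = -1
Position 4 (value -12): max_ending_here = -12, max_so_far = -1
Position 5 (value 3): max_ending_here = 3, max_so_far = 3
Position 6 (value -4): max_ending_here = -1, max_so_far = 3
Position 7 (value 8): max_ending_here = 8, max_so_far = 8

Maximum subarray: [8]
Maximum sum: 8

The maximum subarray is [8] with sum 8. This subarray runs from index 7 to index 7.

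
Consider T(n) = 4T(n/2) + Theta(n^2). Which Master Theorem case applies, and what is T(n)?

Master Theorem for T(n) = 4T(n/2) + O(n^2):

a = 4, b = 2, c = 2
log_b(a) = log_2(4) = 2.0000

Case 2: c = 2 = log_2(4) = 2.0000
T(n) = O(n^2 log n) = O(n^2 log n)

For T(n) = 4T(n/2) + O(n^2): log_2(4) = 2.0000. This is Case 2 of the Master Theorem (c = log_b(a), equal work at all levels), giving O(n^2 log n).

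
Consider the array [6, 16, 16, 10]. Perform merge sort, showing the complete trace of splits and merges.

Merge sort trace:

Split: [6, 16, 16, 10] -> [6, 16] and [16, 10]
  Split: [6, 16] -> [6] and [16]
  Merge: [6] + [16] -> [6, 16]
  Split: [16, 10] -> [16] and [10]
  Merge: [16] + [10] -> [10, 16]
Merge: [6, 16] + [10, 16] -> [6, 10, 16, 16]

Final sorted array: [6, 10, 16, 16]

The merge sort proceeds by recursively splitting the array and merging sorted halves.
After all merges, the sorted array is [6, 10, 16, 16].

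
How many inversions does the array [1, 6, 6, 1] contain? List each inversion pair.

Finding inversions in [1, 6, 6, 1]:

(1, 3): arr[1]=6 > arr[3]=1
(2, 3): arr[2]=6 > arr[3]=1

Total inversions: 2

The array has 2 inversion(s): (1,3), (2,3). Each pair (i,j) satisfies i < j and arr[i] > arr[j].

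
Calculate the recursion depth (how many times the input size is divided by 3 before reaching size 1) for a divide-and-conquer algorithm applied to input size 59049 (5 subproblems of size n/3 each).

For divide and conquer with division factor 3:

Problem sizes at each level:
Level 0: 59049
Level 1: 19683
Level 2: 6561
Level 3: 2187
Level 4: 729
Level 5: 243
Level 6: 81
Level 7: 27
Level 8: 9
Level 9: 3
Level 10: 1

The root is level 0 and the size-1 base case is level 10 (the tree spans levels 0 through 10, i.e. 11 levels counting the root), so the depth is the number of divisions: log_3(59049) = 10

The recursion tree depth is log_3(59049) = 10. At each level, the problem size is divided by 3, so it takes 10 divisions to reduce to a base case of size 1. The algorithm makes 5 recursive calls at each level.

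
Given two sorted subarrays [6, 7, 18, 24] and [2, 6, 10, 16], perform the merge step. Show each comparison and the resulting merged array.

Merging process:

Compare 6 vs 2: take 2 from right. Merged: [2]
Compare 6 vs 6: take 6 from left. Merged: [2, 6]
Compare 7 vs 6: take 6 from right. Merged: [2, 6, 6]
Compare 7 vs 10: take 7 from left. Merged: [2, 6, 6, 7]
Compare 18 vs 10: take 10 from right. Merged: [2, 6, 6, 7, 10]
Compare 18 vs 16: take 16 from right. Merged: [2, 6, 6, 7, 10, 16]
Append remaining from left: [18, 24]. Merged: [2, 6, 6, 7, 10, 16, 18, 24]

Final merged array: [2, 6, 6, 7, 10, 16, 18, 24]
Total comparisons: 6

The merged array is [2, 6, 6, 7, 10, 16, 18, 24], requiring 6 comparisons. The merge step runs in O(n) time where n is the total number of elements.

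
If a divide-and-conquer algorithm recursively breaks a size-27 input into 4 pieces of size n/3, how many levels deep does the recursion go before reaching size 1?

For divide and conquer with division factor 3:

Problem sizes at each level:
Level 0: 27
Level 1: 9
Level 2: 3
Level 3: 1

The root is level 0 and the size-1 base case is level 3 (the tree spans levels 0 through 3, i.e. 4 levels counting the root), so the depth is the number of divisions: log_3(27) = 3

The recursion tree depth is log_3(27) = 3. At each level, the problem size is divided by 3, so it takes 3 divisions to reduce to a base case of size 1. The algorithm makes 4 recursive calls at each level.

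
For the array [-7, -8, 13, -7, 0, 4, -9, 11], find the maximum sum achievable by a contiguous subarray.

Using Kadane's algorithm on [-7, -8, 13, -7, 0, 4, -9, 11]:

Scanning through the array:
Position 1 (value -8): max_ending_here = -8, max_so_far = -7
Position 2 (value 13): max_ending_here = 13, max_so_far = 13
Position 3 (value -7): max_ending_here = 6, max_so_far = 13
Position 4 (value 0): max_ending_here = 6, max_so_far = 13
Position 5 (value 4): max_ending_here = 10, max_so_far = 13
Position 6 (value -9): max_ending_here = 1, max_so_far = 13
Position 7 (value 11): max_ending_here = 12, max_so_far = 13

Maximum subarray: [13]
Maximum sum: 13

The maximum subarray is [13] with sum 13. This subarray runs from index 2 to index 2.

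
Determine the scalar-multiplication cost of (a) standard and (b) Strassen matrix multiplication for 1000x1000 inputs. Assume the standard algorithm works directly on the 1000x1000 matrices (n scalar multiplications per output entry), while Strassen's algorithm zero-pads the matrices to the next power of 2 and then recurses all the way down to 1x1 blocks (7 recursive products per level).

Matrix multiplication for 1000x1000 matrices:

Strassen's algorithm requires power-of-2 dimensions. Pad 1000x1000 to 1024x1024 (next power of 2).

Standard algorithm: 1000^3 = 1000000000 multiplications
Strassen's algorithm: 7^(log2(1024)) = 7^10 = 282475249 multiplications
Savings: 1000000000 - 282475249 = 717524751 multiplications

Standard: 1000000000 multiplications (1000^3). Strassen: 282475249 multiplications (7^10, after padding to 1024x1024). Strassen reduces 8 recursive multiplications to 7 at each level.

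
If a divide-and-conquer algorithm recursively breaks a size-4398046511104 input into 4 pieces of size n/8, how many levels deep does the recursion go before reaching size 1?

For divide and conquer with division factor 8:

Problem sizes at each level:
Level 0: 4398046511104
Level 1: 549755813888
Level 2: 68719476736
Level 3: 8589934592
Level 4: 1073741824
Level 5: 134217728
Level 6: 16777216
Level 7: 2097152
Level 8: 262144
Level 9: 32768
Level 10: 4096
Level 11: 512
Level 12: 64
Level 13: 8
Level 14: 1

The root is level 0 and the size-1 base case is level 14 (the tree spans levels 0 through 14, i.e. 15 levels counting the root), so the depth is the number of divisions: log_8(4398046511104) = 14

The recursion tree depth is log_8(4398046511104) = 14. At each level, the problem size is divided by 8, so it takes 14 divisions to reduce to a base case of size 1. The algorithm makes 4 recursive calls at each level.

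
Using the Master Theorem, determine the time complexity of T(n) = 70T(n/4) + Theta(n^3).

Master Theorem for T(n) = 70T(n/4) + O(n^3):

a = 70, b = 4, c = 3
log_b(a) = log_4(70) = 3.0646

Case 1: c = 3 < log_4(70) = 3.0646
T(n) = O(n^(log_4 70))

For T(n) = 70T(n/4) + O(n^3): log_4(70) = 3.0646. This is Case 1 of the Master Theorem (c < log_b(a), work dominated by leaves), giving O(n^(log_4 70)).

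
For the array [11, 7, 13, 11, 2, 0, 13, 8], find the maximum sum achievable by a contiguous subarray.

Using Kadane's algorithm on [11, 7, 13, 11, 2, 0, 13, 8]:

Scanning through the array:
Position 1 (value 7): max_ending_here = 18, max_so_far = 18
Position 2 (value 13): max_ending_here = 31, max_so_far = 31
Position 3 (value 11): max_ending_here = 42, max_so_far = 42
Position 4 (value 2): max_ending_here = 44, max_so_far = 44
Position 5 (value 0): max_ending_here = 44, max_so_far = 44
Position 6 (value 13): max_ending_here = 57, max_so_far = 57
Position 7 (value 8): max_ending_here = 65, max_so_far = 65

Maximum subarray: [11, 7, 13, 11, 2, 0, 13, 8]
Maximum sum: 65

The maximum subarray is [11, 7, 13, 11, 2, 0, 13, 8] with sum 65. This subarray runs from index 0 to index 7.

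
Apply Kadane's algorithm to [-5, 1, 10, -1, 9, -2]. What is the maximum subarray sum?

Using Kadane's algorithm on [-5, 1, 10, -1, 9, -2]:

Scanning through the array:
Position 1 (value 1): max_ending_here = 1, max_so_far = 1
Position 2 (value 10): max_ending_here = 11, max_so_far = 11
Position 3 (value -1): max_ending_here = 10, max_so_far = 11
Position 4 (value 9): max_ending_here = 19, max_so_far = 19
Position 5 (value -2): max_ending_here = 17, max_so_far = 19

Maximum subarray: [1, 10, -1, 9]
Maximum sum: 19

The maximum subarray is [1, 10, -1, 9] with sum 19. This subarray runs from index 1 to index 4.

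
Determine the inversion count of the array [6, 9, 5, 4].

Finding inversions in [6, 9, 5, 4]:

(0, 2): arr[0]=6 > arr[2]=5
(0, 3): arr[0]=6 > arr[3]=4
(1, 2): arr[1]=9 > arr[2]=5
(1, 3): arr[1]=9 > arr[3]=4
(2, 3): arr[2]=5 > arr[3]=4

Total inversions: 5

The array has 5 inversion(s): (0,2), (0,3), (1,2), (1,3), (2,3). Each pair (i,j) satisfies i < j and arr[i] > arr[j].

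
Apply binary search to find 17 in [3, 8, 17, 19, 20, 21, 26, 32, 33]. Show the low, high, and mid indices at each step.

Binary search for 17 in [3, 8, 17, 19, 20, 21, 26, 32, 33]:

lo=0, hi=8, mid=4, arr[mid]=20 -> 20 > 17, search left half
lo=0, hi=3, mid=1, arr[mid]=8 -> 8 < 17, search right half
lo=2, hi=3, mid=2, arr[mid]=17 -> Found target at index 2!

Binary search finds 17 at index 2 after 3 comparisons. The search repeatedly halves the search space by comparing with the middle element.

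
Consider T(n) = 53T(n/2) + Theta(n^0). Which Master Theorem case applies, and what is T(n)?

Master Theorem for T(n) = 53T(n/2) + O(n^0):

a = 53, b = 2, c = 0
log_b(a) = log_2(53) = 5.7279

Case 1: c = 0 < log_2(53) = 5.7279
T(n) = O(n^(log_2 53))

For T(n) = 53T(n/2) + O(n^0): log_2(53) = 5.7279. This is Case 1 of the Master Theorem (c < log_b(a), work dominated by leaves), giving O(n^(log_2 53)).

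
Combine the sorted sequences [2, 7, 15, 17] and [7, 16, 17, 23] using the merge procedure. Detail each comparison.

Merging process:

Compare 2 vs 7: take 2 from left. Merged: [2]
Compare 7 vs 7: take 7 from left. Merged: [2, 7]
Compare 15 vs 7: take 7 from right. Merged: [2, 7, 7]
Compare 15 vs 16: take 15 from left. Merged: [2, 7, 7, 15]
Compare 17 vs 16: take 16 from right. Merged: [2, 7, 7, 15, 16]
Compare 17 vs 17: take 17 from left. Merged: [2, 7, 7, 15, 16, 17]
Append remaining from right: [17, 23]. Merged: [2, 7, 7, 15, 16, 17, 17, 23]

Final merged array: [2, 7, 7, 15, 16, 17, 17, 23]
Total comparisons: 6

The merged array is [2, 7, 7, 15, 16, 17, 17, 23], requiring 6 comparisons. The merge step runs in O(n) time where n is the total number of elements.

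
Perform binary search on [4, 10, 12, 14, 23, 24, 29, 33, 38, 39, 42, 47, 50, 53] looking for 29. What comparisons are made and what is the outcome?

Binary search for 29 in [4, 10, 12, 14, 23, 24, 29, 33, 38, 39, 42, 47, 50, 53]:

lo=0, hi=13, mid=6, arr[mid]=29 -> Found target at index 6!

Binary search finds 29 at index 6 after 1 comparisons. The search repeatedly halves the search space by comparing with the middle element.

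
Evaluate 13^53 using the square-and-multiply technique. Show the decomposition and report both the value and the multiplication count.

Computing 13^53 by squaring (build up from 13^1; each line after the first costs one multiplication):

13^1 = 13
13^2 = (13^1)^2 = 13^2 = 169
13^3 = 13 * 13^2 = 13 * 169 = 2197
13^6 = (13^3)^2 = 2197^2 = 4826809
13^12 = (13^6)^2 = 4826809^2 = 23298085122481
13^13 = 13 * 13^12 = 13 * 23298085122481 = 302875106592253
13^26 = (13^13)^2 = 302875106592253^2 = 91733330193268616658399616009
13^52 = (13^26)^2 = 91733330193268616658399616009^2 = 8415003868347247618489696679505181495471801448798649088081
13^53 = 13 * 13^52 = 13 * 8415003868347247618489696679505181495471801448798649088081 = 109395050288514219040366056833567359441133418834382438145053

Result: 109395050288514219040366056833567359441133418834382438145053
Multiplications needed: 8 (8 lines after 13^1)

13^53 = 109395050288514219040366056833567359441133418834382438145053. Using exponentiation by squaring, this requires 8 multiplications. The key idea: if the exponent is even, square the half-power; if odd, multiply by the base once.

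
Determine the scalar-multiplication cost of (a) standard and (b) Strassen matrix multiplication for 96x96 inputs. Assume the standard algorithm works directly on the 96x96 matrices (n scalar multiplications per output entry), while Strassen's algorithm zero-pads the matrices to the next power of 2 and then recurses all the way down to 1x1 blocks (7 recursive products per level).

Matrix multiplication for 96x96 matrices:

Strassen's algorithm requires power-of-2 dimensions. Pad 96x96 to 128x128 (next power of 2).

Standard algorithm: 96^3 = 884736 multiplications
Strassen's algorithm: 7^(log2(128)) = 7^7 = 823543 multiplications
Savings: 884736 - 823543 = 61193 multiplications

Standard: 884736 multiplications (96^3). Strassen: 823543 multiplications (7^7, after padding to 128x128). Strassen reduces 8 recursive multiplications to 7 at each level.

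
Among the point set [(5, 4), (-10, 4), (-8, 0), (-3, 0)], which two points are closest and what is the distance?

Computing all pairwise distances among 4 points:

d((5, 4), (-10, 4)) = 15.0
d((5, 4), (-8, 0)) = 13.6015
d((5, 4), (-3, 0)) = 8.9443
d((-10, 4), (-8, 0)) = 4.4721 <-- minimum
d((-10, 4), (-3, 0)) = 8.0623
d((-8, 0), (-3, 0)) = 5.0

Closest pair: (-10, 4) and (-8, 0) with distance 4.4721

The closest pair is (-10, 4) and (-8, 0) with Euclidean distance 4.4721. For 4 points, brute-force pairwise comparison is shown above. For large n, the divide-and-conquer algorithm (sort by x, recurse on halves, check the dividing strip) achieves O(n log n).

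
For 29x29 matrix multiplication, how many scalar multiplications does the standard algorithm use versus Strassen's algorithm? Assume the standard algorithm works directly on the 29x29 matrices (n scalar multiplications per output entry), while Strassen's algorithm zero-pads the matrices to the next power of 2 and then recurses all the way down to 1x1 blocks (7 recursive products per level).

Matrix multiplication for 29x29 matrices:

Strassen's algorithm requires power-of-2 dimensions. Pad 29x29 to 32x32 (next power of 2).

Standard algorithm: 29^3 = 24389 multiplications
Strassen's algorithm: 7^(log2(32)) = 7^5 = 16807 multiplications
Savings: 24389 - 16807 = 7582 multiplications

Standard: 24389 multiplications (29^3). Strassen: 16807 multiplications (7^5, after padding to 32x32). Strassen reduces 8 recursive multiplications to 7 at each level.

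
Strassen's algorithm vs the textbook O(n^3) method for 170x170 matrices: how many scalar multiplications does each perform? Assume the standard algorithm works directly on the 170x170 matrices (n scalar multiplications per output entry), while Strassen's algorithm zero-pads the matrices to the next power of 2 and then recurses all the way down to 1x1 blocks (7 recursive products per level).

Matrix multiplication for 170x170 matrices:

Strassen's algorithm requires power-of-2 dimensions. Pad 170x170 to 256x256 (next power of 2).

Standard algorithm: 170^3 = 4913000 multiplications
Strassen's algorithm: 7^(log2(256)) = 7^8 = 5764801 multiplications
Difference: 4913000 - 5764801 = -851801 (Strassen uses MORE here due to padding overhead — for small or just-over-power-of-2 n, padding can outweigh the per-level savings)

Standard: 4913000 multiplications (170^3). Strassen: 5764801 multiplications (7^8, after padding to 256x256). Strassen reduces 8 recursive multiplications to 7 at each level.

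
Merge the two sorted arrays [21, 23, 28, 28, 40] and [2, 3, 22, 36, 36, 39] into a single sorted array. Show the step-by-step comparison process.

Merging process:

Compare 21 vs 2: take 2 from right. Merged: [2]
Compare 21 vs 3: take 3 from right. Merged: [2, 3]
Compare 21 vs 22: take 21 from left. Merged: [2, 3, 21]
Compare 23 vs 22: take 22 from right. Merged: [2, 3, 21, 22]
Compare 23 vs 36: take 23 from left. Merged: [2, 3, 21, 22, 23]
Compare 28 vs 36: take 28 from left. Merged: [2, 3, 21, 22, 23, 28]
Compare 28 vs 36: take 28 from left. Merged: [2, 3, 21, 22, 23, 28, 28]
Compare 40 vs 36: take 36 from right. Merged: [2, 3, 21, 22, 23, 28, 28, 36]
Compare 40 vs 36: take 36 from right. Merged: [2, 3, 21, 22, 23, 28, 28, 36, 36]
Compare 40 vs 39: take 39 from right. Merged: [2, 3, 21, 22, 23, 28, 28, 36, 36, 39]
Append remaining from left: [40]. Merged: [2, 3, 21, 22, 23, 28, 28, 36, 36, 39, 40]

Final merged array: [2, 3, 21, 22, 23, 28, 28, 36, 36, 39, 40]
Total comparisons: 10

The merged array is [2, 3, 21, 22, 23, 28, 28, 36, 36, 39, 40], requiring 10 comparisons. The merge step runs in O(n) time where n is the total number of elements.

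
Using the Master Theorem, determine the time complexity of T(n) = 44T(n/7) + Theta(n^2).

Master Theorem for T(n) = 44T(n/7) + O(n^2):

a = 44, b = 7, c = 2
log_b(a) = log_7(44) = 1.9447

Case 3: c = 2 > log_7(44) = 1.9447
T(n) = O(n^2) = O(n^2)

For T(n) = 44T(n/7) + O(n^2): log_7(44) = 1.9447. This is Case 3 of the Master Theorem (c > log_b(a), work dominated by root), giving O(n^2).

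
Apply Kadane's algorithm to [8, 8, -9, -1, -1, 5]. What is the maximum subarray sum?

Using Kadane's algorithm on [8, 8, -9, -1, -1, 5]:

Scanning through the array:
Position 1 (value 8): max_ending_here = 16, max_so_far = 16
Position 2 (value -9): max_ending_here = 7, max_so_far = 16
Position 3 (value -1): max_ending_here = 6, max_so_far = 16
Position 4 (value -1): max_ending_here = 5, max_so_far = 16
Position 5 (value 5): max_ending_here = 10, max_so_far = 16

Maximum subarray: [8, 8]
Maximum sum: 16

The maximum subarray is [8, 8] with sum 16. This subarray runs from index 0 to index 1.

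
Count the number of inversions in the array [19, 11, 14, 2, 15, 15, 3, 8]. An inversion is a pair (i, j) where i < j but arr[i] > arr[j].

Finding inversions in [19, 11, 14, 2, 15, 15, 3, 8]:

(0, 1): arr[0]=19 > arr[1]=11
(0, 2): arr[0]=19 > arr[2]=14
(0, 3): arr[0]=19 > arr[3]=2
(0, 4): arr[0]=19 > arr[4]=15
(0, 5): arr[0]=19 > arr[5]=15
(0, 6): arr[0]=19 > arr[6]=3
(0, 7): arr[0]=19 > arr[7]=8
(1, 3): arr[1]=11 > arr[3]=2
(1, 6): arr[1]=11 > arr[6]=3
(1, 7): arr[1]=11 > arr[7]=8
(2, 3): arr[2]=14 > arr[3]=2
(2, 6): arr[2]=14 > arr[6]=3
(2, 7): arr[2]=14 > arr[7]=8
(4, 6): arr[4]=15 > arr[6]=3
(4, 7): arr[4]=15 > arr[7]=8
(5, 6): arr[5]=15 > arr[6]=3
(5, 7): arr[5]=15 > arr[7]=8

Total inversions: 17

The array has 17 inversion(s): (0,1), (0,2), (0,3), (0,4), (0,5), (0,6), (0,7), (1,3), (1,6), (1,7), (2,3), (2,6), (2,7), (4,6), (4,7), (5,6), (5,7). Each pair (i,j) satisfies i < j and arr[i] > arr[j].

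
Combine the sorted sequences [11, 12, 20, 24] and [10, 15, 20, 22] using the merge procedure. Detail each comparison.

Merging process:

Compare 11 vs 10: take 10 from right. Merged: [10]
Compare 11 vs 15: take 11 from left. Merged: [10, 11]
Compare 12 vs 15: take 12 from left. Merged: [10, 11, 12]
Compare 20 vs 15: take 15 from right. Merged: [10, 11, 12, 15]
Compare 20 vs 20: take 20 from left. Merged: [10, 11, 12, 15, 20]
Compare 24 vs 20: take 20 from right. Merged: [10, 11, 12, 15, 20, 20]
Compare 24 vs 22: take 22 from right. Merged: [10, 11, 12, 15, 20, 20, 22]
Append remaining from left: [24]. Merged: [10, 11, 12, 15, 20, 20, 22, 24]

Final merged array: [10, 11, 12, 15, 20, 20, 22, 24]
Total comparisons: 7

The merged array is [10, 11, 12, 15, 20, 20, 22, 24], requiring 7 comparisons. The merge step runs in O(n) time where n is the total number of elements.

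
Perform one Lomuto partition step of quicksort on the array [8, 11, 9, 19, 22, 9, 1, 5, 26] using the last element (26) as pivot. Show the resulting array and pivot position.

Lomuto partition with pivot = 26:

Initial array: [8, 11, 9, 19, 22, 9, 1, 5, 26]

arr[0]=8 <= 26: swap with position 0, array becomes [8, 11, 9, 19, 22, 9, 1, 5, 26]
arr[1]=11 <= 26: swap with position 1, array becomes [8, 11, 9, 19, 22, 9, 1, 5, 26]
arr[2]=9 <= 26: swap with position 2, array becomes [8, 11, 9, 19, 22, 9, 1, 5, 26]
arr[3]=19 <= 26: swap with position 3, array becomes [8, 11, 9, 19, 22, 9, 1, 5, 26]
arr[4]=22 <= 26: swap with position 4, array becomes [8, 11, 9, 19, 22, 9, 1, 5, 26]
arr[5]=9 <= 26: swap with position 5, array becomes [8, 11, 9, 19, 22, 9, 1, 5, 26]
arr[6]=1 <= 26: swap with position 6, array becomes [8, 11, 9, 19, 22, 9, 1, 5, 26]
arr[7]=5 <= 26: swap with position 7, array becomes [8, 11, 9, 19, 22, 9, 1, 5, 26]

Place pivot at position 8: [8, 11, 9, 19, 22, 9, 1, 5, 26]
Pivot position: 8

After partitioning with pivot 26, the array becomes [8, 11, 9, 19, 22, 9, 1, 5, 26]. The pivot is placed at index 8. All elements to the left of the pivot are <= 26, and all elements to the right are > 26.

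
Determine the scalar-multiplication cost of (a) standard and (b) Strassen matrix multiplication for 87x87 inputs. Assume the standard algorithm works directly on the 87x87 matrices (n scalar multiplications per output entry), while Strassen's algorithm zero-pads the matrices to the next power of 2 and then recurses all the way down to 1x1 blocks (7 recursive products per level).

Matrix multiplication for 87x87 matrices:

Strassen's algorithm requires power-of-2 dimensions. Pad 87x87 to 128x128 (next power of 2).

Standard algorithm: 87^3 = 658503 multiplications
Strassen's algorithm: 7^(log2(128)) = 7^7 = 823543 multiplications
Difference: 658503 - 823543 = -165040 (Strassen uses MORE here due to padding overhead — for small or just-over-power-of-2 n, padding can outweigh the per-level savings)

Standard: 658503 multiplications (87^3). Strassen: 823543 multiplications (7^7, after padding to 128x128). Strassen reduces 8 recursive multiplications to 7 at each level.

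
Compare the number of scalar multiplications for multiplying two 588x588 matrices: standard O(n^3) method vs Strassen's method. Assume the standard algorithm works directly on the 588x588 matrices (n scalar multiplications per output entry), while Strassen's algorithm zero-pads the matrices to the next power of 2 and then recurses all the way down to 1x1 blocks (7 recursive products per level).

Matrix multiplication for 588x588 matrices:

Strassen's algorithm requires power-of-2 dimensions. Pad 588x588 to 1024x1024 (next power of 2).

Standard algorithm: 588^3 = 203297472 multiplications
Strassen's algorithm: 7^(log2(1024)) = 7^10 = 282475249 multiplications
Difference: 203297472 - 282475249 = -79177777 (Strassen uses MORE here due to padding overhead — for small or just-over-power-of-2 n, padding can outweigh the per-level savings)

Standard: 203297472 multiplications (588^3). Strassen: 282475249 multiplications (7^10, after padding to 1024x1024). Strassen reduces 8 recursive multiplications to 7 at each level.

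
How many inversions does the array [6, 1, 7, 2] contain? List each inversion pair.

Finding inversions in [6, 1, 7, 2]:

(0, 1): arr[0]=6 > arr[1]=1
(0, 3): arr[0]=6 > arr[3]=2
(2, 3): arr[2]=7 > arr[3]=2

Total inversions: 3

The array has 3 inversion(s): (0,1), (0,3), (2,3). Each pair (i,j) satisfies i < j and arr[i] > arr[j].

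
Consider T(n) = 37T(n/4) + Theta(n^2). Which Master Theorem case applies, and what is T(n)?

Master Theorem for T(n) = 37T(n/4) + O(n^2):

a = 37, b = 4, c = 2
log_b(a) = log_4(37) = 2.6047

Case 1: c = 2 < log_4(37) = 2.6047
T(n) = O(n^(log_4 37))

For T(n) = 37T(n/4) + O(n^2): log_4(37) = 2.6047. This is Case 1 of the Master Theorem (c < log_b(a), work dominated by leaves), giving O(n^(log_4 37)).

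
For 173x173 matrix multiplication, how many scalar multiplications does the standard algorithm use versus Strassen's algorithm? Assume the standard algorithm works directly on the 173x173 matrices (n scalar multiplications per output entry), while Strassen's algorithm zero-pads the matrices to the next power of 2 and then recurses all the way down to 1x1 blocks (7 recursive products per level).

Matrix multiplication for 173x173 matrices:

Strassen's algorithm requires power-of-2 dimensions. Pad 173x173 to 256x256 (next power of 2).

Standard algorithm: 173^3 = 5177717 multiplications
Strassen's algorithm: 7^(log2(256)) = 7^8 = 5764801 multiplications
Difference: 5177717 - 5764801 = -587084 (Strassen uses MORE here due to padding overhead — for small or just-over-power-of-2 n, padding can outweigh the per-level savings)

Standard: 5177717 multiplications (173^3). Strassen: 5764801 multiplications (7^8, after padding to 256x256). Strassen reduces 8 recursive multiplications to 7 at each level.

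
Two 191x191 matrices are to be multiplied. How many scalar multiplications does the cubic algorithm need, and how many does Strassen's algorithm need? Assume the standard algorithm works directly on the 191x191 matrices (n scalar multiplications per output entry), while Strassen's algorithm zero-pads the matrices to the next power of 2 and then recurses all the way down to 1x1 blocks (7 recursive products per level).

Matrix multiplication for 191x191 matrices:

Strassen's algorithm requires power-of-2 dimensions. Pad 191x191 to 256x256 (next power of 2).

Standard algorithm: 191^3 = 6967871 multiplications
Strassen's algorithm: 7^(log2(256)) = 7^8 = 5764801 multiplications
Savings: 6967871 - 5764801 = 1203070 multiplications

Standard: 6967871 multiplications (191^3). Strassen: 5764801 multiplications (7^8, after padding to 256x256). Strassen reduces 8 recursive multiplications to 7 at each level.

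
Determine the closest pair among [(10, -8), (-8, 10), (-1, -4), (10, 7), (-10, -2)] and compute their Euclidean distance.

Computing all pairwise distances among 5 points:

d((10, -8), (-8, 10)) = 25.4558
d((10, -8), (-1, -4)) = 11.7047
d((10, -8), (10, 7)) = 15.0
d((10, -8), (-10, -2)) = 20.8806
d((-8, 10), (-1, -4)) = 15.6525
d((-8, 10), (10, 7)) = 18.2483
d((-8, 10), (-10, -2)) = 12.1655
d((-1, -4), (10, 7)) = 15.5563
d((-1, -4), (-10, -2)) = 9.2195 <-- minimum
d((10, 7), (-10, -2)) = 21.9317

Closest pair: (-1, -4) and (-10, -2) with distance 9.2195

The closest pair is (-1, -4) and (-10, -2) with Euclidean distance 9.2195. For 5 points, brute-force pairwise comparison is shown above. For large n, the divide-and-conquer algorithm (sort by x, recurse on halves, check the dividing strip) achieves O(n log n).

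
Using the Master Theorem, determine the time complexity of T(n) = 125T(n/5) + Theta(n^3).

Master Theorem for T(n) = 125T(n/5) + O(n^3):

a = 125, b = 5, c = 3
log_b(a) = log_5(125) = 3.0000

Case 2: c = 3 = log_5(125) = 3.0000
T(n) = O(n^3 log n) = O(n^3 log n)

For T(n) = 125T(n/5) + O(n^3): log_5(125) = 3.0000. This is Case 2 of the Master Theorem (c = log_b(a), equal work at all levels), giving O(n^3 log n).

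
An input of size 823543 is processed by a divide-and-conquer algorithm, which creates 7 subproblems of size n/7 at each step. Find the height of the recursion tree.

For divide and conquer with division factor 7:

Problem sizes at each level:
Level 0: 823543
Level 1: 117649
Level 2: 16807
Level 3: 2401
Level 4: 343
Level 5: 49
Level 6: 7
Level 7: 1

The root is level 0 and the size-1 base case is level 7 (the tree spans levels 0 through 7, i.e. 8 levels counting the root), so the depth is the number of divisions: log_7(823543) = 7

The recursion tree depth is log_7(823543) = 7. At each level, the problem size is divided by 7, so it takes 7 divisions to reduce to a base case of size 1. The algorithm makes 7 recursive calls at each level.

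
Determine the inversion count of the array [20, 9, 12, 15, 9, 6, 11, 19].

Finding inversions in [20, 9, 12, 15, 9, 6, 11, 19]:

(0, 1): arr[0]=20 > arr[1]=9
(0, 2): arr[0]=20 > arr[2]=12
(0, 3): arr[0]=20 > arr[3]=15
(0, 4): arr[0]=20 > arr[4]=9
(0, 5): arr[0]=20 > arr[5]=6
(0, 6): arr[0]=20 > arr[6]=11
(0, 7): arr[0]=20 > arr[7]=19
(1, 5): arr[1]=9 > arr[5]=6
(2, 4): arr[2]=12 > arr[4]=9
(2, 5): arr[2]=12 > arr[5]=6
(2, 6): arr[2]=12 > arr[6]=11
(3, 4): arr[3]=15 > arr[4]=9
(3, 5): arr[3]=15 > arr[5]=6
(3, 6): arr[3]=15 > arr[6]=11
(4, 5): arr[4]=9 > arr[5]=6

Total inversions: 15

The array has 15 inversion(s): (0,1), (0,2), (0,3), (0,4), (0,5), (0,6), (0,7), (1,5), (2,4), (2,5), (2,6), (3,4), (3,5), (3,6), (4,5). Each pair (i,j) satisfies i < j and arr[i] > arr[j].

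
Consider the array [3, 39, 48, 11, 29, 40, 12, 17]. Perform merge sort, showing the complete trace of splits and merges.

Merge sort trace:

Split: [3, 39, 48, 11, 29, 40, 12, 17] -> [3, 39, 48, 11] and [29, 40, 12, 17]
  Split: [3, 39, 48, 11] -> [3, 39] and [48, 11]
    Split: [3, 39] -> [3] and [39]
    Merge: [3] + [39] -> [3, 39]
    Split: [48, 11] -> [48] and [11]
    Merge: [48] + [11] -> [11, 48]
  Merge: [3, 39] + [11, 48] -> [3, 11, 39, 48]
  Split: [29, 40, 12, 17] -> [29, 40] and [12, 17]
    Split: [29, 40] -> [29] and [40]
    Merge: [29] + [40] -> [29, 40]
    Split: [12, 17] -> [12] and [17]
    Merge: [12] + [17] -> [12, 17]
  Merge: [29, 40] + [12, 17] -> [12, 17, 29, 40]
Merge: [3, 11, 39, 48] + [12, 17, 29, 40] -> [3, 11, 12, 17, 29, 39, 40, 48]

Final sorted array: [3, 11, 12, 17, 29, 39, 40, 48]

The merge sort proceeds by recursively splitting the array and merging sorted halves.
After all merges, the sorted array is [3, 11, 12, 17, 29, 39, 40, 48].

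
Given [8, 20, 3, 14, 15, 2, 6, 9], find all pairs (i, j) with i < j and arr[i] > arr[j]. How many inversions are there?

Finding inversions in [8, 20, 3, 14, 15, 2, 6, 9]:

(0, 2): arr[0]=8 > arr[2]=3
(0, 5): arr[0]=8 > arr[5]=2
(0, 6): arr[0]=8 > arr[6]=6
(1, 2): arr[1]=20 > arr[2]=3
(1, 3): arr[1]=20 > arr[3]=14
(1, 4): arr[1]=20 > arr[4]=15
(1, 5): arr[1]=20 > arr[5]=2
(1, 6): arr[1]=20 > arr[6]=6
(1, 7): arr[1]=20 > arr[7]=9
(2, 5): arr[2]=3 > arr[5]=2
(3, 5): arr[3]=14 > arr[5]=2
(3, 6): arr[3]=14 > arr[6]=6
(3, 7): arr[3]=14 > arr[7]=9
(4, 5): arr[4]=15 > arr[5]=2
(4, 6): arr[4]=15 > arr[6]=6
(4, 7): arr[4]=15 > arr[7]=9

Total inversions: 16

The array has 16 inversion(s): (0,2), (0,5), (0,6), (1,2), (1,3), (1,4), (1,5), (1,6), (1,7), (2,5), (3,5), (3,6), (3,7), (4,5), (4,6), (4,7). Each pair (i,j) satisfies i < j and arr[i] > arr[j].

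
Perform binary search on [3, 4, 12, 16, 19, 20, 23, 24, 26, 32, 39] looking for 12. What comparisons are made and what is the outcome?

Binary search for 12 in [3, 4, 12, 16, 19, 20, 23, 24, 26, 32, 39]:

lo=0, hi=10, mid=5, arr[mid]=20 -> 20 > 12, search left half
lo=0, hi=4, mid=2, arr[mid]=12 -> Found target at index 2!

Binary search finds 12 at index 2 after 2 comparisons. The search repeatedly halves the search space by comparing with the middle element.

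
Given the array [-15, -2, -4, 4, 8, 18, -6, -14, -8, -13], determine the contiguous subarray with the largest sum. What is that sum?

Using Kadane's algorithm on [-15, -2, -4, 4, 8, 18, -6, -14, -8, -13]:

Scanning through the array:
Position 1 (value -2): max_ending_here = -2, max_so_far = -2
Position 2 (value -4): max_ending_here = -4, max_so_far = -2
Position 3 (value 4): max_ending_here = 4, max_so_far = 4
Position 4 (value 8): max_ending_here = 12, max_so_far = 12
Position 5 (value 18): max_ending_here = 30, max_so_far = 30
Position 6 (value -6): max_ending_here = 24, max_so_far = 30
Position 7 (value -14): max_ending_here = 10, max_so_far = 30
Position 8 (value -8): max_ending_here = 2, max_so_far = 30
Position 9 (value -13): max_ending_here = -11, max_so_far = 30

Maximum subarray: [4, 8, 18]
Maximum sum: 30

The maximum subarray is [4, 8, 18] with sum 30. This subarray runs from index 3 to index 5.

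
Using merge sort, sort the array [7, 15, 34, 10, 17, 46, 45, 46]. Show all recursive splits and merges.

Merge sort trace:

Split: [7, 15, 34, 10, 17, 46, 45, 46] -> [7, 15, 34, 10] and [17, 46, 45, 46]
  Split: [7, 15, 34, 10] -> [7, 15] and [34, 10]
    Split: [7, 15] -> [7] and [15]
    Merge: [7] + [15] -> [7, 15]
    Split: [34, 10] -> [34] and [10]
    Merge: [34] + [10] -> [10, 34]
  Merge: [7, 15] + [10, 34] -> [7, 10, 15, 34]
  Split: [17, 46, 45, 46] -> [17, 46] and [45, 46]
    Split: [17, 46] -> [17] and [46]
    Merge: [17] + [46] -> [17, 46]
    Split: [45, 46] -> [45] and [46]
    Merge: [45] + [46] -> [45, 46]
  Merge: [17, 46] + [45, 46] -> [17, 45, 46, 46]
Merge: [7, 10, 15, 34] + [17, 45, 46, 46] -> [7, 10, 15, 17, 34, 45, 46, 46]

Final sorted array: [7, 10, 15, 17, 34, 45, 46, 46]

The merge sort proceeds by recursively splitting the array and merging sorted halves.
After all merges, the sorted array is [7, 10, 15, 17, 34, 45, 46, 46].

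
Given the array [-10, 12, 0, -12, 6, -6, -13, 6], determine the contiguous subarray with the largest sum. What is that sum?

Using Kadane's algorithm on [-10, 12, 0, -12, 6, -6, -13, 6]:

Scanning through the array:
Position 1 (value 12): max_ending_here = 12, max_so_far = 12
Position 2 (value 0): max_ending_here = 12, max_so_far = 12
Position 3 (value -12): max_ending_here = 0, max_so_far = 12
Position 4 (value 6): max_ending_here = 6, max_so_far = 12
Position 5 (value -6): max_ending_here = 0, max_so_far = 12
Position 6 (value -13): max_ending_here = -13, max_so_far = 12
Position 7 (value 6): max_ending_here = 6, max_so_far = 12

Maximum subarray: [12]
Maximum sum: 12

The maximum subarray is [12] with sum 12. This subarray runs from index 1 to index 1.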